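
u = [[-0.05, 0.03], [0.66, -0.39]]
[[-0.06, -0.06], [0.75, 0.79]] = u @ [[1.35, 1.16],  [0.37, -0.07]]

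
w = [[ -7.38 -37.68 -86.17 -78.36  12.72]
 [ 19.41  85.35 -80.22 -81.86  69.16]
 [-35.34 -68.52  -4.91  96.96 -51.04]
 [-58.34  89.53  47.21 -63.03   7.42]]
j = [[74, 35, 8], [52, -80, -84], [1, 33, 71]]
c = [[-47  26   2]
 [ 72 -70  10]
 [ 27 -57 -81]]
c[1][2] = 10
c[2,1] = -57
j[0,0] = 74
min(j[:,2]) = -84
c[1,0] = 72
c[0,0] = -47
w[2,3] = 96.96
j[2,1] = 33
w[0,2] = -86.17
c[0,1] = 26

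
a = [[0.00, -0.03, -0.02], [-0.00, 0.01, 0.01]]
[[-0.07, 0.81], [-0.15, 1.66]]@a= [[0.0,0.01,0.01], [0.0,0.02,0.02]]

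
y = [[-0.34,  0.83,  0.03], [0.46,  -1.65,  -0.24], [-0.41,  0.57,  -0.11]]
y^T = [[-0.34, 0.46, -0.41], [0.83, -1.65, 0.57], [0.03, -0.24, -0.11]]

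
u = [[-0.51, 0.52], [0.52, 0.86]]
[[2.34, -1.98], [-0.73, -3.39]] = u@ [[-3.37, -0.09], [1.19, -3.89]]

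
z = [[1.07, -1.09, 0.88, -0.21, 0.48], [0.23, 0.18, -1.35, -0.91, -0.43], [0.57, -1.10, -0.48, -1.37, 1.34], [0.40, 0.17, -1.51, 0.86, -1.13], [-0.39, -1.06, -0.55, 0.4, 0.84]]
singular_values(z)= [3.01, 2.33, 1.53, 1.34, 0.19]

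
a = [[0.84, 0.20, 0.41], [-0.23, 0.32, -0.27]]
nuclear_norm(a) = 1.39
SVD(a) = [[-0.95,  0.30], [0.3,  0.95]] @ diag([0.9946433318893638, 0.3906208421577432]) @ [[-0.87, -0.10, -0.47], [0.08, 0.94, -0.34]]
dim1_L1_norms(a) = [1.45, 0.82]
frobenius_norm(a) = 1.07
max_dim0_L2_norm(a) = 0.87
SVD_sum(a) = [[0.83, 0.09, 0.45], [-0.26, -0.03, -0.14]] + [[0.01, 0.11, -0.04], [0.03, 0.35, -0.13]]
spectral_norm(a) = 0.99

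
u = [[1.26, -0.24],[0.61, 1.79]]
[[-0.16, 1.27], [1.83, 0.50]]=u @ [[0.06, 1.00], [1.00, -0.06]]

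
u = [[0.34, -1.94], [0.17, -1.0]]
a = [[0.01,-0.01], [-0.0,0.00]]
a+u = [[0.35,  -1.95], [0.17,  -1.0]]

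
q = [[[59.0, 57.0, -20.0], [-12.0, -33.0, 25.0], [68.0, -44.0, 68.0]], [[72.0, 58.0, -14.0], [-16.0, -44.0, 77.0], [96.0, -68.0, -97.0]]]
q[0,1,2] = 25.0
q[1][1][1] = -44.0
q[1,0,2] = -14.0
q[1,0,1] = 58.0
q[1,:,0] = [72.0, -16.0, 96.0]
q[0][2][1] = -44.0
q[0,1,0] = -12.0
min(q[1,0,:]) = -14.0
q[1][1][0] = -16.0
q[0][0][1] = 57.0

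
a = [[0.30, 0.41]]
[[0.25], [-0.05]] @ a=[[0.08,0.10],[-0.02,-0.02]]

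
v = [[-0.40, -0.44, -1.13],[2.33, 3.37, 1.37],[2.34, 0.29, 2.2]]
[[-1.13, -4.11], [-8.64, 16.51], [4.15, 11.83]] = v @ [[-0.03, 3.17], [-3.51, 2.0], [2.38, 1.74]]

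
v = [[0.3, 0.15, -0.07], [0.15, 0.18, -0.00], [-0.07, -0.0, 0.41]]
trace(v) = 0.89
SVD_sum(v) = [[0.16, 0.09, -0.21], [0.09, 0.05, -0.11], [-0.21, -0.11, 0.26]] + [[0.11,0.1,0.13],  [0.1,0.09,0.11],  [0.13,0.11,0.15]] + [[0.02, -0.03, 0.01],  [-0.03, 0.05, -0.01],  [0.01, -0.01, 0.00]]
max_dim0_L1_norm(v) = 0.52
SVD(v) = [[-0.59, 0.56, -0.57], [-0.31, 0.5, 0.81], [0.74, 0.66, -0.12]] @ diag([0.46606041565069284, 0.3502183064060401, 0.07372127794326702]) @ [[-0.59, -0.31, 0.74], [0.56, 0.5, 0.66], [-0.57, 0.81, -0.12]]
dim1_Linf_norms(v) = [0.3, 0.18, 0.41]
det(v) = 0.01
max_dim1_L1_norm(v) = 0.52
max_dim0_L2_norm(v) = 0.42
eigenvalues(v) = [0.07, 0.47, 0.35]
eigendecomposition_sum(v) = [[0.02,-0.03,0.01], [-0.03,0.05,-0.01], [0.01,-0.01,0.0]] + [[0.16, 0.09, -0.21], [0.09, 0.05, -0.11], [-0.21, -0.11, 0.26]] + [[0.11, 0.10, 0.13], [0.1, 0.09, 0.11], [0.13, 0.11, 0.15]]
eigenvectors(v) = [[0.57,  -0.59,  0.56], [-0.81,  -0.31,  0.50], [0.12,  0.74,  0.66]]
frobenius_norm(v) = 0.59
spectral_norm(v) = 0.47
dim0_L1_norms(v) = [0.52, 0.33, 0.48]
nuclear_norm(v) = 0.89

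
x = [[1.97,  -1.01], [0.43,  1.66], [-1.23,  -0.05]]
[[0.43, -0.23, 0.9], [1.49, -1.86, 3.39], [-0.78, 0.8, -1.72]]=x @ [[0.60, -0.61, 1.33],  [0.74, -0.96, 1.7]]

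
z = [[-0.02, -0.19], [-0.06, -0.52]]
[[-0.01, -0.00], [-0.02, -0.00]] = z @ [[-0.08,-0.01], [0.04,0.01]]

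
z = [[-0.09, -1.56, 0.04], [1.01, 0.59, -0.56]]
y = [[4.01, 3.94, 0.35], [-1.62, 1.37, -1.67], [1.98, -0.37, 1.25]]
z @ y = [[2.25, -2.51, 2.62], [1.99, 4.99, -1.33]]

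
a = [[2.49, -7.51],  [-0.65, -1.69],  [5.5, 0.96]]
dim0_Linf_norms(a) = [5.5, 7.51]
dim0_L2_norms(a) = [6.07, 7.76]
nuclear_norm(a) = 13.71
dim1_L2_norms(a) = [7.91, 1.81, 5.58]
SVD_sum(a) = [[3.12,-7.24], [0.51,-1.19], [0.51,-1.19]] + [[-0.63, -0.27], [-1.16, -0.50], [4.99, 2.15]]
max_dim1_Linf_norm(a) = 7.51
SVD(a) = [[-0.97, -0.12], [-0.16, -0.23], [-0.16, 0.97]] @ diag([8.092216821740244, 5.618400743089106]) @ [[-0.40, 0.92],[0.92, 0.40]]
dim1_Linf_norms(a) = [7.51, 1.69, 5.5]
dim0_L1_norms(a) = [8.64, 10.16]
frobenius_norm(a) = 9.85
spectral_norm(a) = 8.09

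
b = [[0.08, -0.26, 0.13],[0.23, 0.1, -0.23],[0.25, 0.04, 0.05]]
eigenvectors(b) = [[-0.05-0.50j, (-0.05+0.5j), 0.66+0.00j],[(-0.71+0j), (-0.71-0j), -0.11+0.00j],[(-0.42+0.28j), -0.42-0.28j, (0.74+0j)]]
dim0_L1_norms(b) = [0.56, 0.4, 0.41]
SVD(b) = [[0.38, 0.81, -0.44],[-0.84, 0.1, -0.54],[-0.4, 0.57, 0.72]] @ diag([0.39569016160193576, 0.3127439657626718, 0.13755183710322]) @ [[-0.66, -0.50, 0.56], [0.74, -0.57, 0.36], [0.14, 0.65, 0.75]]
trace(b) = 0.23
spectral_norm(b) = 0.40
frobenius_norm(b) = 0.52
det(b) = 0.02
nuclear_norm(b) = 0.85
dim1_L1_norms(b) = [0.47, 0.56, 0.34]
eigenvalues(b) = [(-0.02+0.25j), (-0.02-0.25j), (0.27+0j)]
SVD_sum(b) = [[-0.1,-0.08,0.08],[0.22,0.17,-0.19],[0.10,0.08,-0.09]] + [[0.19, -0.15, 0.09], [0.02, -0.02, 0.01], [0.13, -0.1, 0.06]] + [[-0.01, -0.04, -0.05], [-0.01, -0.05, -0.06], [0.01, 0.06, 0.07]]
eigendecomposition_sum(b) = [[(-0+0.09j), -0.08+0.04j, (-0.01-0.07j)],  [(0.12+0.02j), 0.04+0.12j, -0.10+0.00j],  [0.08-0.04j, (0.07+0.06j), -0.06+0.04j]] + [[-0.00-0.09j, -0.08-0.04j, -0.01+0.07j], [(0.12-0.02j), (0.04-0.12j), -0.10-0.00j], [0.08+0.04j, (0.07-0.06j), (-0.06-0.04j)]] + [[0.08-0.00j,  -0.09-0.00j,  (0.15+0j)],[(-0.01+0j),  (0.02+0j),  -0.02-0.00j],[0.09-0.00j,  -0.11-0.00j,  0.17+0.00j]]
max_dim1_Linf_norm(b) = 0.26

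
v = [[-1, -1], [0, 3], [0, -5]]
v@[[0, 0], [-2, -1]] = [[2, 1], [-6, -3], [10, 5]]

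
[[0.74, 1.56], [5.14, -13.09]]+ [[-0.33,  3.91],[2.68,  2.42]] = [[0.41,5.47],[7.82,-10.67]]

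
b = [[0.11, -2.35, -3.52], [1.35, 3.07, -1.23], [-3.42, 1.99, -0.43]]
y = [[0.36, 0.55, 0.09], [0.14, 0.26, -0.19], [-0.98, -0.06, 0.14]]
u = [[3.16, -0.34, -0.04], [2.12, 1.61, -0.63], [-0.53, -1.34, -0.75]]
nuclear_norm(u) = 6.81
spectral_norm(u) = 3.96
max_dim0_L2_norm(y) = 1.05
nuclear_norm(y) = 1.84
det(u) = -7.06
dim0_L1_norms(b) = [4.88, 7.41, 5.18]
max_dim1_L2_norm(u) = 3.18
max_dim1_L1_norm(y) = 1.18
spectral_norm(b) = 4.67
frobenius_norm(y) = 1.24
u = b @ y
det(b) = -57.54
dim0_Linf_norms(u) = [3.16, 1.61, 0.75]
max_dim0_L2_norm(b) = 4.35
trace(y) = 0.76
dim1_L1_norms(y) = [1.0, 0.59, 1.18]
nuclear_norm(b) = 11.70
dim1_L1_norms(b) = [5.98, 5.65, 5.84]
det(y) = 0.12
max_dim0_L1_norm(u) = 5.81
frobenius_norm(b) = 6.82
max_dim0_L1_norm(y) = 1.48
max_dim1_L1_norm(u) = 4.36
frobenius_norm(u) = 4.50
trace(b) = 2.75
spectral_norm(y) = 1.11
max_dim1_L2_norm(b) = 4.23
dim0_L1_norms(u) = [5.81, 3.29, 1.42]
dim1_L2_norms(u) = [3.18, 2.74, 1.62]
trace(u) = 4.02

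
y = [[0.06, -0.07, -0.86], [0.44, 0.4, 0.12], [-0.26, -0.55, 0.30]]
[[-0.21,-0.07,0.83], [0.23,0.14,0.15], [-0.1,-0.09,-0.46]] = y @ [[0.32, 0.18, 0.55],  [0.16, 0.12, 0.06],  [0.25, 0.08, -0.93]]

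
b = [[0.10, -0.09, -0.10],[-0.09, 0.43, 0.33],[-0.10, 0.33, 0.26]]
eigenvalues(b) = [0.71, 0.08, -0.0]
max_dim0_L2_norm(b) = 0.55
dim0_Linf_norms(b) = [0.1, 0.43, 0.33]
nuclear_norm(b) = 0.80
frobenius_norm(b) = 0.72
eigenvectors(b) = [[0.21, -0.93, 0.29], [-0.77, -0.34, -0.54], [-0.6, 0.11, 0.79]]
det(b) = -0.00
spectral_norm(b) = 0.71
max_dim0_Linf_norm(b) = 0.43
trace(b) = 0.79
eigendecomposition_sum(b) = [[0.03, -0.12, -0.09], [-0.12, 0.42, 0.33], [-0.09, 0.33, 0.26]] + [[0.07, 0.03, -0.01],[0.03, 0.01, -0.0],[-0.01, -0.0, 0.00]] + [[-0.00, 0.00, -0.0],[0.0, -0.0, 0.00],[-0.0, 0.00, -0.00]]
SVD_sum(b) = [[0.03,-0.12,-0.09], [-0.12,0.42,0.33], [-0.09,0.33,0.26]] + [[0.07, 0.03, -0.01], [0.03, 0.01, -0.00], [-0.01, -0.0, 0.00]] + [[-0.0, 0.0, -0.0], [0.0, -0.00, 0.00], [-0.0, 0.00, -0.00]]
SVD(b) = [[-0.21, -0.93, 0.29], [0.77, -0.34, -0.54], [0.6, 0.11, 0.79]] @ diag([0.7143409135078878, 0.0787862924109122, 0.0031272059188000275]) @ [[-0.21, 0.77, 0.6], [-0.93, -0.34, 0.11], [-0.29, 0.54, -0.79]]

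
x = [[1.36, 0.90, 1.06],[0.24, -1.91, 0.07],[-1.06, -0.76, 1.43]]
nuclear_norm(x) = 5.68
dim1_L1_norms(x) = [3.32, 2.22, 3.25]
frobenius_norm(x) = 3.35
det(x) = -6.36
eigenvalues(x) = [(1.43+1.09j), (1.43-1.09j), (-1.98+0j)]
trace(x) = 0.88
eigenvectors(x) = [[0.00-0.70j, 0.7j, -0.29+0.00j],[-0.00-0.05j, (-0+0.05j), (0.95+0j)],[(0.72+0j), 0.72-0.00j, 0.12+0.00j]]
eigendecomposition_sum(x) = [[0.70+0.53j, (0.15+0.25j), (0.53-0.7j)], [(0.05+0.04j), 0.01+0.02j, 0.04-0.05j], [(-0.54+0.72j), -0.26+0.16j, (0.72+0.54j)]] + [[(0.7-0.53j), 0.15-0.25j, 0.53+0.70j], [0.05-0.04j, 0.01-0.02j, 0.04+0.05j], [(-0.54-0.72j), -0.26-0.16j, (0.72-0.54j)]] + [[-0.04+0.00j, (0.6-0j), 0j], [(0.14-0j), (-1.93+0j), (-0-0j)], [0.02-0.00j, -0.24+0.00j, -0.00-0.00j]]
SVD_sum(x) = [[0.64, 1.17, -0.13],[-0.74, -1.36, 0.15],[-0.62, -1.14, 0.12]] + [[0.14,0.06,1.24], [0.00,0.0,0.01], [0.14,0.06,1.25]] + [[0.58,-0.32,-0.05],[0.98,-0.55,-0.09],[-0.58,0.32,0.05]]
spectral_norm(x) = 2.43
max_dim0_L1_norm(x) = 3.57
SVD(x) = [[-0.55,  -0.70,  -0.45], [0.64,  -0.01,  -0.77], [0.54,  -0.71,  0.45]] @ diag([2.4334864930283375, 1.7761321681717048, 1.470849417661209]) @ [[-0.48, -0.87, 0.09], [-0.11, -0.05, -0.99], [-0.87, 0.48, 0.08]]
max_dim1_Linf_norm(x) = 1.91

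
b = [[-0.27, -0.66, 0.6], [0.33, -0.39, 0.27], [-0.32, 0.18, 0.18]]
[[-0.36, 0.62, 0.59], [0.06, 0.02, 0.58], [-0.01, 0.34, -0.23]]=b @ [[0.63, -0.57, 0.53],[0.66, 0.04, -0.75],[0.41, 0.82, 0.4]]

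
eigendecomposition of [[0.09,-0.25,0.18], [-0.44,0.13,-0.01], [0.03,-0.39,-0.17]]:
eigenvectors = [[-0.59+0.00j,(0.11+0.4j),(0.11-0.4j)],[0.69+0.00j,-0.12+0.43j,-0.12-0.43j],[(-0.42+0j),(-0.79+0j),-0.79-0.00j]]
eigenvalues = [(0.51+0j), (-0.23+0.19j), (-0.23-0.19j)]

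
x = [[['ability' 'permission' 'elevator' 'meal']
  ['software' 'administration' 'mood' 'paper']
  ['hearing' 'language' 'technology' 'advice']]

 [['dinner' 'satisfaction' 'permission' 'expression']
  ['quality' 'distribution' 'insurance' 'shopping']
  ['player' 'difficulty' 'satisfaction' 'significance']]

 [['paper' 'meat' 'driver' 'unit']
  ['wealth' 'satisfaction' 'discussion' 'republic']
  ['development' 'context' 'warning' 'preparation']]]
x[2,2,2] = 'warning'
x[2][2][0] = 'development'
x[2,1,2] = 'discussion'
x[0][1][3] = 'paper'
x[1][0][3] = 'expression'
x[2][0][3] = 'unit'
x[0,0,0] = 'ability'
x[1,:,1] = ['satisfaction', 'distribution', 'difficulty']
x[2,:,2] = ['driver', 'discussion', 'warning']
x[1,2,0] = 'player'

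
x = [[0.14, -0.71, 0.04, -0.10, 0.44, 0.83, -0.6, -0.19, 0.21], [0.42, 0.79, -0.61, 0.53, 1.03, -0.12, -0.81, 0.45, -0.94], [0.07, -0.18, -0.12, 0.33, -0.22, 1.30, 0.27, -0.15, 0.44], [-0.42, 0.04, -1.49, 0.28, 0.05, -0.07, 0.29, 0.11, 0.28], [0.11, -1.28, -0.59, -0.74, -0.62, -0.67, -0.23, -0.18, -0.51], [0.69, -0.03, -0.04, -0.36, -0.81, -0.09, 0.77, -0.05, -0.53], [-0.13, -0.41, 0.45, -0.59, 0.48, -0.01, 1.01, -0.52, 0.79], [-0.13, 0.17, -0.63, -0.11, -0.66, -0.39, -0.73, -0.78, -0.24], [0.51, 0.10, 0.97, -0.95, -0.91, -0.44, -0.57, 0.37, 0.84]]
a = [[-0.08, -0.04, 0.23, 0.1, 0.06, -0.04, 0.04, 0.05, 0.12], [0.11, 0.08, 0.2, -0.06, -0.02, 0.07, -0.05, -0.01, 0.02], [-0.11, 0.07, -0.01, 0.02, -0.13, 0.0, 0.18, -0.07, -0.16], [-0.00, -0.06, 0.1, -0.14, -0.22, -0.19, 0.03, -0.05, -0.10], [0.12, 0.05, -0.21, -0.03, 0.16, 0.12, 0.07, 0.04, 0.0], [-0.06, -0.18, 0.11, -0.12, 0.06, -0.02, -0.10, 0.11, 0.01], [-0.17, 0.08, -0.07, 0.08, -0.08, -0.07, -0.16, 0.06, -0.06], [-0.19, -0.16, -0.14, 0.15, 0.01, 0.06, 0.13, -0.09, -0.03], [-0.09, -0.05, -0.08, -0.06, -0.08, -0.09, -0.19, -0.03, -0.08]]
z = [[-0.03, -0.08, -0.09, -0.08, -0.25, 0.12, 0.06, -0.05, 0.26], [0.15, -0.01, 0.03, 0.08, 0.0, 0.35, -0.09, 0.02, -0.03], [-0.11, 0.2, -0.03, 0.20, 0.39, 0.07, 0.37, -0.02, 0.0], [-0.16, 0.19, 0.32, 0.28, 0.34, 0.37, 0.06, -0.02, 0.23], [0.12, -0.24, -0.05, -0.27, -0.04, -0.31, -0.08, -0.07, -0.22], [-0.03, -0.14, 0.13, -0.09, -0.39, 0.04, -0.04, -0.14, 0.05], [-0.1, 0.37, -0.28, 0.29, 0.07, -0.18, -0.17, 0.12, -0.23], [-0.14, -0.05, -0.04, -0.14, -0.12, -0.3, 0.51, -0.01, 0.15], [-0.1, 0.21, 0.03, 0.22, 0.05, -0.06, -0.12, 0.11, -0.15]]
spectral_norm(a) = 0.51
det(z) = 0.00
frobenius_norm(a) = 0.95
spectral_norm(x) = 2.82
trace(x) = 1.45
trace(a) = -0.34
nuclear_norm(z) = 3.84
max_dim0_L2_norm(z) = 0.71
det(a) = -0.00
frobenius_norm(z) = 1.68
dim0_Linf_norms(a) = [0.19, 0.18, 0.23, 0.15, 0.22, 0.19, 0.19, 0.11, 0.16]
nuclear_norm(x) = 13.48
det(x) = 0.08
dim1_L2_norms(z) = [0.42, 0.4, 0.62, 0.74, 0.55, 0.47, 0.67, 0.66, 0.4]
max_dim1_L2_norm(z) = 0.74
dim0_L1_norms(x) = [2.62, 3.71, 4.94, 3.99, 5.22, 3.92, 5.28, 2.8, 4.78]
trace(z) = -0.12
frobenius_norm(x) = 5.13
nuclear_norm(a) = 2.35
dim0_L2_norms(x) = [1.08, 1.73, 2.12, 1.56, 1.96, 1.79, 1.92, 1.15, 1.77]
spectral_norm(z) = 1.07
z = a @ x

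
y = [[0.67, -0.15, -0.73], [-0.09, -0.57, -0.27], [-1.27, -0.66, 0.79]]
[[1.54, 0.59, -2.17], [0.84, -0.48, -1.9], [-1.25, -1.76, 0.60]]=y @ [[0.59,-0.87,-0.22], [-0.9,1.93,2.27], [-1.39,-2.01,2.3]]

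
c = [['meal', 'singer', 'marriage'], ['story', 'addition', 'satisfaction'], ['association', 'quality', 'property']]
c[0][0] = 'meal'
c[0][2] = 'marriage'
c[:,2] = ['marriage', 'satisfaction', 'property']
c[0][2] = 'marriage'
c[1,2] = 'satisfaction'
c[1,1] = 'addition'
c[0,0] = 'meal'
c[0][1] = 'singer'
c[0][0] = 'meal'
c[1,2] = 'satisfaction'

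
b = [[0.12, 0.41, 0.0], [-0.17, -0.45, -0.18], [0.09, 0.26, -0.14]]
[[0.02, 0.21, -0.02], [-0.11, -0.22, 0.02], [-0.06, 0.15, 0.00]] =b @ [[0.10, 0.16, 0.50], [0.01, 0.47, -0.2], [0.48, -0.09, -0.07]]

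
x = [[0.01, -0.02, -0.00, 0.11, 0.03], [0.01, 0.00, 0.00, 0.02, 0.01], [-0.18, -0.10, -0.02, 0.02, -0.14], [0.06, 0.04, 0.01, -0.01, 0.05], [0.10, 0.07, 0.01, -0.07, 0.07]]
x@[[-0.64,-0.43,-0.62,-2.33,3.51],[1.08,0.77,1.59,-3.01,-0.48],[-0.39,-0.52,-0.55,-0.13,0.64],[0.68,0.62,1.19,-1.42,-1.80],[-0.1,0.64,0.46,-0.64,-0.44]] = [[0.04, 0.07, 0.11, -0.14, -0.17], [0.01, 0.01, 0.02, -0.06, -0.01], [0.04, -0.07, -0.08, 0.78, -0.57], [-0.01, 0.03, 0.03, -0.28, 0.19], [-0.05, 0.01, -0.01, -0.39, 0.42]]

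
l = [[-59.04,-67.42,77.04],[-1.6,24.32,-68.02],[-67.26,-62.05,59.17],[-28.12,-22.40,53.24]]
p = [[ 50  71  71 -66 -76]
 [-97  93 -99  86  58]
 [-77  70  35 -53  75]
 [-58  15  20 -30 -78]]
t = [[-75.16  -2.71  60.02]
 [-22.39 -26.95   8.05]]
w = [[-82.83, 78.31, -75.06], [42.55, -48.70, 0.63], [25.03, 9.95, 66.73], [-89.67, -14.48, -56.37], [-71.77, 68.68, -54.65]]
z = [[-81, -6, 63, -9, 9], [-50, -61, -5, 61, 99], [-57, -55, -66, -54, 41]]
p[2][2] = 35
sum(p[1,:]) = 41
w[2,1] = 9.95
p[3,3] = -30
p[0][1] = 71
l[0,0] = -59.04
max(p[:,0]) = 50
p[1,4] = 58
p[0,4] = -76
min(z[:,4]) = 9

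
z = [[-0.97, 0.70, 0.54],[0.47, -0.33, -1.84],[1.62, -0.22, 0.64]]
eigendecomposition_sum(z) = [[(-1.11+0j), 0.53-0.00j, (0.59-0j)], [1.12-0.00j, (-0.53+0j), (-0.59+0j)], [(0.76-0j), -0.36+0.00j, (-0.4+0j)]] + [[(0.07+0.24j), (0.09+0.07j), -0.02+0.24j], [(-0.33+0.87j), (0.1+0.4j), -0.62+0.68j], [(0.43-0.34j), (0.07-0.23j), 0.52-0.15j]] + [[0.07-0.24j, (0.09-0.07j), (-0.02-0.24j)], [-0.33-0.87j, (0.1-0.4j), (-0.62-0.68j)], [(0.43+0.34j), (0.07+0.23j), 0.52+0.15j]]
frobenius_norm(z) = 2.92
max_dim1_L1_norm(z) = 2.64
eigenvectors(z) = [[0.63+0.00j, (-0.18+0.14j), -0.18-0.14j], [(-0.64+0j), (-0.84+0j), -0.84-0.00j], [-0.43+0.00j, (0.42+0.26j), (0.42-0.26j)]]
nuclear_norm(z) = 4.44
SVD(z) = [[-0.56, -0.21, 0.8],  [0.78, -0.47, 0.42],  [0.29, 0.86, 0.42]] @ diag([2.188943669655026, 1.8984865306691523, 0.352951135350202]) @ [[0.63, -0.32, -0.70], [0.72, -0.09, 0.69], [0.29, 0.94, -0.17]]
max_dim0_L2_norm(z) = 2.02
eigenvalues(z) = [(-2.05+0j), (0.69+0.49j), (0.69-0.49j)]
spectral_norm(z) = 2.19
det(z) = -1.47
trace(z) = -0.66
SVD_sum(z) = [[-0.77, 0.4, 0.86], [1.07, -0.55, -1.2], [0.41, -0.21, -0.45]] + [[-0.28,0.04,-0.27], [-0.65,0.08,-0.62], [1.17,-0.15,1.12]] + [[0.08, 0.27, -0.05],[0.04, 0.14, -0.03],[0.04, 0.14, -0.03]]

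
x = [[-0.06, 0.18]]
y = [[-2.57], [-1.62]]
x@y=[[-0.14]]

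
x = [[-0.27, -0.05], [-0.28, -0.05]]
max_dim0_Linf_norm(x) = 0.28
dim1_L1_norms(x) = [0.32, 0.33]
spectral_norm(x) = 0.40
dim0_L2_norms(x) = [0.39, 0.07]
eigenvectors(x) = [[-0.7, 0.18], [-0.72, -0.98]]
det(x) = -0.00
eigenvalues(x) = [-0.32, 0.0]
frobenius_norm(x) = 0.40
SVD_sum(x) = [[-0.27, -0.05], [-0.28, -0.05]] + [[0.0, -0.00], [-0.00, 0.00]]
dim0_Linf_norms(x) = [0.28, 0.05]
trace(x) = -0.32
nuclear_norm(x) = 0.40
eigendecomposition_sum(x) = [[-0.27, -0.05],[-0.28, -0.05]] + [[0.0, -0.0], [-0.0, 0.0]]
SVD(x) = [[-0.69, -0.72], [-0.72, 0.69]] @ diag([0.39534592510289973, 0.0012647151981391093]) @ [[0.98, 0.18], [-0.18, 0.98]]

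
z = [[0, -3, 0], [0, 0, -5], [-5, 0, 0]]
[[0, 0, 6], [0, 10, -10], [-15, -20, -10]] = z @ [[3, 4, 2], [0, 0, -2], [0, -2, 2]]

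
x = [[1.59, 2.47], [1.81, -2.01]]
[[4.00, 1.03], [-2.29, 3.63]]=x@[[0.31, 1.44], [1.42, -0.51]]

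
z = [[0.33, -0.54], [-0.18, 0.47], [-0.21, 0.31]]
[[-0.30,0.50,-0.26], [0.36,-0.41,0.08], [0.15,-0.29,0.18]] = z @ [[0.95, 0.24, -1.35], [1.14, -0.77, -0.34]]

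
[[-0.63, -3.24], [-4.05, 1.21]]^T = [[-0.63, -4.05], [-3.24, 1.21]]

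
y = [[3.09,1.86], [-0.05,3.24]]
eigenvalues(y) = [(3.16+0.3j), (3.16-0.3j)]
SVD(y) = [[0.78,0.63], [0.63,-0.78]] @ diag([4.21404403791063, 2.397839203647709]) @ [[0.56,0.83], [0.83,-0.56]]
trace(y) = 6.33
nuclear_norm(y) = 6.61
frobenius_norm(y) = 4.85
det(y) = 10.10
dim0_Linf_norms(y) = [3.09, 3.24]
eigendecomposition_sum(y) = [[(1.54+0.55j), (0.93-9.96j)], [(-0.03+0.27j), (1.62-0.25j)]] + [[1.54-0.55j, (0.93+9.96j)], [(-0.02-0.27j), (1.62+0.25j)]]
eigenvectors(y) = [[0.99+0.00j, 0.99-0.00j],[(0.04+0.16j), 0.04-0.16j]]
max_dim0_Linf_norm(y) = 3.24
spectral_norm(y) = 4.21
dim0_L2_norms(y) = [3.09, 3.74]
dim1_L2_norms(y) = [3.61, 3.24]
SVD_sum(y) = [[1.84, 2.71], [1.49, 2.19]] + [[1.25, -0.85], [-1.54, 1.05]]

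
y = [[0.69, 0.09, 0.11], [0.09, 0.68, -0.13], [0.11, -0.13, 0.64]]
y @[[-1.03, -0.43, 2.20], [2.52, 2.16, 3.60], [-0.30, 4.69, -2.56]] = [[-0.52, 0.41, 1.56], [1.66, 0.82, 2.98], [-0.63, 2.67, -1.86]]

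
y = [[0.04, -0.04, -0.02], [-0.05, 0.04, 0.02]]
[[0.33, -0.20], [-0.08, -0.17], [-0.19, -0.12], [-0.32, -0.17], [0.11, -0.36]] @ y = [[0.02, -0.02, -0.01], [0.01, -0.0, -0.0], [-0.00, 0.00, 0.00], [-0.00, 0.01, 0.0], [0.02, -0.02, -0.01]]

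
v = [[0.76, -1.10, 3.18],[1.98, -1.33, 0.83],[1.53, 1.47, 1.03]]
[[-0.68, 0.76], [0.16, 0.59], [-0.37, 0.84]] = v @ [[0.1, 0.29], [-0.15, 0.12], [-0.29, 0.21]]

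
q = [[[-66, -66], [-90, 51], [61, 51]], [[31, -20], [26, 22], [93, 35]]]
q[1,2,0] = 93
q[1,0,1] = -20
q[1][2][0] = 93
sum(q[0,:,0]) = -95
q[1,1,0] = 26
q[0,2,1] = 51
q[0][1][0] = -90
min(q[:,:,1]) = -66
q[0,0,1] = -66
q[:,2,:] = [[61, 51], [93, 35]]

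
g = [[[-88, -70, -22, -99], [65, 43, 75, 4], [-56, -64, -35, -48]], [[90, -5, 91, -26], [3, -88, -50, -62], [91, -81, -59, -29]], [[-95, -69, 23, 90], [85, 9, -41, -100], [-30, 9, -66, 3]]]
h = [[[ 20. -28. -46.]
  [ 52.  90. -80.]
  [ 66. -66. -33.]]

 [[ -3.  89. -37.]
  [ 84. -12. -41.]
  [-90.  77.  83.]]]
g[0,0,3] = -99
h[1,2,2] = 83.0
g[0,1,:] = [65, 43, 75, 4]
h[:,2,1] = [-66.0, 77.0]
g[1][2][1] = -81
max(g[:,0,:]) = 91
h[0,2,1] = -66.0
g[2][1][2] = -41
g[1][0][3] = -26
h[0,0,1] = -28.0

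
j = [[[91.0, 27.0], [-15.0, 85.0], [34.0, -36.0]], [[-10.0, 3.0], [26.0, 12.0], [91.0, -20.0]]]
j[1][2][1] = -20.0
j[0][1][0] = -15.0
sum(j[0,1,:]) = 70.0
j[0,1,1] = 85.0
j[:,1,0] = [-15.0, 26.0]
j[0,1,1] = 85.0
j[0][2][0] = 34.0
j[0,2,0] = 34.0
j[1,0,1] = 3.0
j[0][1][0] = -15.0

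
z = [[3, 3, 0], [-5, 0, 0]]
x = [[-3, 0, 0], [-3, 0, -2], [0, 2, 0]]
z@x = [[-18, 0, -6], [15, 0, 0]]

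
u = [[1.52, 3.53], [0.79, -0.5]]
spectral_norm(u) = 3.85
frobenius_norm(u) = 3.96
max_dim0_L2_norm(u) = 3.57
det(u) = -3.55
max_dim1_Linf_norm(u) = 3.53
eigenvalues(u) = [2.46, -1.44]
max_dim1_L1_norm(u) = 5.05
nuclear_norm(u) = 4.77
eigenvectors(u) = [[0.97, -0.77],[0.26, 0.64]]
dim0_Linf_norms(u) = [1.52, 3.53]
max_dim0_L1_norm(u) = 4.03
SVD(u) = [[-1.0,0.04], [0.04,1.00]] @ diag([3.8463187364659515, 0.9226224458092083]) @ [[-0.39, -0.92], [0.92, -0.39]]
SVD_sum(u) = [[1.49, 3.54], [-0.06, -0.14]] + [[0.03, -0.01], [0.85, -0.36]]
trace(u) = 1.02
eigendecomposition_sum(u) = [[1.87, 2.23], [0.50, 0.59]] + [[-0.35, 1.30], [0.29, -1.09]]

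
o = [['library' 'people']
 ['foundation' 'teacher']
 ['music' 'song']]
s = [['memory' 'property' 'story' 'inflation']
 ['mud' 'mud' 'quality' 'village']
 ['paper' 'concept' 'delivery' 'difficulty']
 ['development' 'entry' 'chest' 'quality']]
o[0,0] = 'library'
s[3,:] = ['development', 'entry', 'chest', 'quality']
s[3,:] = ['development', 'entry', 'chest', 'quality']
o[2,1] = 'song'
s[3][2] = 'chest'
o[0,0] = 'library'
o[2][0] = 'music'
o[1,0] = 'foundation'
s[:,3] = ['inflation', 'village', 'difficulty', 'quality']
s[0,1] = 'property'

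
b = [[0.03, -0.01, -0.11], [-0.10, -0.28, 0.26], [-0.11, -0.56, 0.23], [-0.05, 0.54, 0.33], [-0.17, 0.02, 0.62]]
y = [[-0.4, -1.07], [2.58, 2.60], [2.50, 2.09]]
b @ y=[[-0.31, -0.29], [-0.03, -0.08], [-0.83, -0.86], [2.24, 2.15], [1.67, 1.53]]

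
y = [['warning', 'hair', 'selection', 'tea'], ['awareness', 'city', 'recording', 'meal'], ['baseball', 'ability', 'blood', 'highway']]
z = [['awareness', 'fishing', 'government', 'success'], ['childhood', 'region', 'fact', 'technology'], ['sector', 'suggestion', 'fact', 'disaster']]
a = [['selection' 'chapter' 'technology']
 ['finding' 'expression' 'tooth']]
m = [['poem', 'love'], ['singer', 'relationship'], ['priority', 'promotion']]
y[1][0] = 'awareness'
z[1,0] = 'childhood'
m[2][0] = 'priority'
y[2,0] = 'baseball'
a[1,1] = 'expression'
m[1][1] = 'relationship'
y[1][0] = 'awareness'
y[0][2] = 'selection'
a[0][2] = 'technology'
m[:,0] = ['poem', 'singer', 'priority']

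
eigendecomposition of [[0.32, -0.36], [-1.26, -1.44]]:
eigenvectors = [[0.84, 0.18], [-0.54, 0.98]]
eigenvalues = [0.55, -1.67]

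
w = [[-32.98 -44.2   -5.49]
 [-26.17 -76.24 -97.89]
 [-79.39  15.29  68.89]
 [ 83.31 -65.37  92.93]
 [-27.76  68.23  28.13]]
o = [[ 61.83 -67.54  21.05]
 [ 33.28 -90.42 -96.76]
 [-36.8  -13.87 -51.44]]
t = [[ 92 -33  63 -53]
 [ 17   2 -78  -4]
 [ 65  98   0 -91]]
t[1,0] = 17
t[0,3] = -53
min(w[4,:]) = -27.76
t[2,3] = -91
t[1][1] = 2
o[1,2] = -96.76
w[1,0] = -26.17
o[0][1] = -67.54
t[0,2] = 63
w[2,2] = 68.89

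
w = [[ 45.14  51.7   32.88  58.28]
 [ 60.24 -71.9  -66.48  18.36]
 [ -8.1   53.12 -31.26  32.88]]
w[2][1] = 53.12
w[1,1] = -71.9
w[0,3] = 58.28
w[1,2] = -66.48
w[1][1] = -71.9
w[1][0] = 60.24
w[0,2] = 32.88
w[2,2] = -31.26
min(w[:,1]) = -71.9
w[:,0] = [45.14, 60.24, -8.1]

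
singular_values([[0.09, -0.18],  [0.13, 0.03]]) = [0.21, 0.13]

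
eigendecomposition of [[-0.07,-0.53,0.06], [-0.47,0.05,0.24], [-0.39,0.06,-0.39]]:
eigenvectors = [[0.61+0.00j, (0.16-0.49j), (0.16+0.49j)], [(-0.73+0j), -0.00-0.44j, -0.00+0.44j], [(-0.3+0j), 0.73+0.00j, 0.73-0.00j]]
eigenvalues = [(0.54+0j), (-0.47+0.22j), (-0.47-0.22j)]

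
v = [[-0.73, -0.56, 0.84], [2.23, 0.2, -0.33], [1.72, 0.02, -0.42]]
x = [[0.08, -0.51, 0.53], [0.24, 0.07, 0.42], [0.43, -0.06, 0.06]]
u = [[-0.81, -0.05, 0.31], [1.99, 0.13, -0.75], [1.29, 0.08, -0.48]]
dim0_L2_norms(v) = [2.91, 0.59, 1.0]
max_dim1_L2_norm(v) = 2.26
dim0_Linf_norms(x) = [0.43, 0.51, 0.53]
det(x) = -0.11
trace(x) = 0.21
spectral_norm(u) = 2.68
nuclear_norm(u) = 2.69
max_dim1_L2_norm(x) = 0.74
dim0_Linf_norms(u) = [1.99, 0.13, 0.75]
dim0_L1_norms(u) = [4.09, 0.26, 1.54]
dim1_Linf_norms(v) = [0.84, 2.23, 1.72]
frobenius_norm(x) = 0.99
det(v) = -0.40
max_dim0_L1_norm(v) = 4.68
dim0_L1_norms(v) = [4.68, 0.78, 1.59]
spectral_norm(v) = 3.02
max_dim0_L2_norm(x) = 0.68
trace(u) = -1.16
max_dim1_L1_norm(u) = 2.87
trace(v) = -0.95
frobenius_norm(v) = 3.13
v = u + x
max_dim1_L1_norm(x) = 1.12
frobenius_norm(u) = 2.68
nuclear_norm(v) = 4.00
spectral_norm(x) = 0.83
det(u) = -0.00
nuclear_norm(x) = 1.57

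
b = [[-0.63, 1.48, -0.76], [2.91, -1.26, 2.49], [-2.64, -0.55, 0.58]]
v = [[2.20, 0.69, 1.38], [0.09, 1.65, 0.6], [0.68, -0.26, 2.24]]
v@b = [[-3.02, 1.63, 0.85], [3.16, -2.28, 4.39], [-7.1, 0.10, 0.13]]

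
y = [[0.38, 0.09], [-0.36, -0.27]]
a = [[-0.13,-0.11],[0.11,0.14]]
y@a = [[-0.04, -0.03], [0.02, 0.00]]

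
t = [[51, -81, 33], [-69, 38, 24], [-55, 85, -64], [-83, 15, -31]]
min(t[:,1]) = -81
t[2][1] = 85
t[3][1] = 15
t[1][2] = 24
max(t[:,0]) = 51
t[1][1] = 38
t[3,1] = 15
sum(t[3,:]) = -99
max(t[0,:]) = 51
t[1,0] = -69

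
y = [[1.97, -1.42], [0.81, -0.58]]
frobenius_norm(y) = 2.62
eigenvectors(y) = [[0.92,0.59], [0.38,0.81]]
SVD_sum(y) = [[1.97, -1.42],[0.81, -0.58]] + [[-0.0, -0.0],[0.0, 0.00]]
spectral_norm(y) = 2.62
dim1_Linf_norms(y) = [1.97, 0.81]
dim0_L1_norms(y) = [2.78, 2.0]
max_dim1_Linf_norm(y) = 1.97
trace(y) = 1.39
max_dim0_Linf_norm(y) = 1.97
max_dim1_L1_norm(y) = 3.39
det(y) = 0.01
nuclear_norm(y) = 2.63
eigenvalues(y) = [1.38, 0.01]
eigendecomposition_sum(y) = [[1.97, -1.43], [0.81, -0.59]] + [[-0.00, 0.01], [-0.0, 0.01]]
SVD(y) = [[-0.93, -0.38],[-0.38, 0.93]] @ diag([2.6248412555014533, 0.0028954131927296936]) @ [[-0.81, 0.58], [0.58, 0.81]]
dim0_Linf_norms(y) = [1.97, 1.42]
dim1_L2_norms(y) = [2.43, 1.0]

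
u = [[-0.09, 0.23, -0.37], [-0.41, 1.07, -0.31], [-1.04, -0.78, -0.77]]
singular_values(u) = [1.52, 1.23, 0.23]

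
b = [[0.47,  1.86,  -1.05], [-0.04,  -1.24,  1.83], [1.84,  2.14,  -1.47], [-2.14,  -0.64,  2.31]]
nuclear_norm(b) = 7.96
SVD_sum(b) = [[0.99, 1.11, -1.29], [-0.97, -1.08, 1.26], [1.56, 1.74, -2.03], [-1.49, -1.66, 1.93]] + [[-0.60, 0.71, 0.15], [0.39, -0.47, -0.1], [-0.13, 0.16, 0.03], [-0.79, 0.94, 0.20]] + [[0.07, 0.04, 0.09], [0.53, 0.31, 0.67], [0.42, 0.24, 0.52], [0.14, 0.08, 0.17]]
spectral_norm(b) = 5.08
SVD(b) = [[-0.39, 0.55, -0.11],[0.38, -0.36, -0.77],[-0.61, 0.12, -0.60],[0.58, 0.74, -0.2]] @ diag([5.08483176807456, 1.6913092103385707, 1.1859422605690557]) @ [[-0.50,-0.56,0.66], [-0.64,0.76,0.16], [-0.59,-0.34,-0.74]]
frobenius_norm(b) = 5.49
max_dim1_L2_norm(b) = 3.21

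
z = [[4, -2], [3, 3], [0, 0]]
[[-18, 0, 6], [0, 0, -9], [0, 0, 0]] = z @[[-3, 0, 0], [3, 0, -3]]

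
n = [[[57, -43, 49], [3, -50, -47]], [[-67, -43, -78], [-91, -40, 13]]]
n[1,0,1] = -43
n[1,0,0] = -67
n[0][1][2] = -47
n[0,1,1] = -50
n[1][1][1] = -40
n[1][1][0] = -91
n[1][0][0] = -67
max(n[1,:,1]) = -40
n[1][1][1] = -40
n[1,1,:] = [-91, -40, 13]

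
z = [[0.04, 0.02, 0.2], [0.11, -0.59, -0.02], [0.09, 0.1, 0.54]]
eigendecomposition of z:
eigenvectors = [[0.0,  -0.96,  0.35], [-1.00,  -0.19,  0.02], [0.09,  0.2,  0.94]]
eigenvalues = [-0.59, 0.0, 0.58]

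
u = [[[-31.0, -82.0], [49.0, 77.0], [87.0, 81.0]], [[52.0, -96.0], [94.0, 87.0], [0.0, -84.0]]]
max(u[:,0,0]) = 52.0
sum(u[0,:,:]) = 181.0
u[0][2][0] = 87.0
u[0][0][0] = -31.0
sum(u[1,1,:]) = 181.0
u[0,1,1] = 77.0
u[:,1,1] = [77.0, 87.0]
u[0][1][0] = 49.0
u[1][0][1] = -96.0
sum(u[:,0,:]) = -157.0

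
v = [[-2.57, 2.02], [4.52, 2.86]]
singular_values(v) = [5.51, 2.99]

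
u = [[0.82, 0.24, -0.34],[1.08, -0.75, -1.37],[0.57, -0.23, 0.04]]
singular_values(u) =[2.05, 0.68, 0.39]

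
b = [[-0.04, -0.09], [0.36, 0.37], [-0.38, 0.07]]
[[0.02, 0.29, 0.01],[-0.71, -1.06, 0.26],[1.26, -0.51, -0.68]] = b@[[-3.12,0.7,1.63], [1.12,-3.55,-0.88]]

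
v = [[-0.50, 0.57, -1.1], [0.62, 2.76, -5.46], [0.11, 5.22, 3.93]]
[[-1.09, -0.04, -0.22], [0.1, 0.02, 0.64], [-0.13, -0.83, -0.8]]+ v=[[-1.59, 0.53, -1.32],[0.72, 2.78, -4.82],[-0.02, 4.39, 3.13]]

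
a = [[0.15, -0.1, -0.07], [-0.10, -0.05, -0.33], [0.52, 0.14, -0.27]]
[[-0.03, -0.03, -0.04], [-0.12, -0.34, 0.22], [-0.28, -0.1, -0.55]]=a@[[-0.21,0.28,-0.96], [-0.31,0.04,-0.83], [0.47,0.94,-0.26]]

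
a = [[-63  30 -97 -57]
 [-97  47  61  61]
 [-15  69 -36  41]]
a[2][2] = -36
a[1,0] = -97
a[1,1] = 47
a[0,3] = -57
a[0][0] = -63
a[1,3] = 61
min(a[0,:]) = -97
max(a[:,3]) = 61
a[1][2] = 61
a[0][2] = -97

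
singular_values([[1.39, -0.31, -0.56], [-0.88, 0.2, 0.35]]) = [1.81, 0.0]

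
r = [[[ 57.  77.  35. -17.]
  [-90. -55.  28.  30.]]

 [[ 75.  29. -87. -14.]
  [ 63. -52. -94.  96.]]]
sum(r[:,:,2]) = -118.0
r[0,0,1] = 77.0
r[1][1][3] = 96.0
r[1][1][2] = -94.0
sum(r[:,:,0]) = 105.0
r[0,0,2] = 35.0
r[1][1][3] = 96.0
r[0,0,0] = 57.0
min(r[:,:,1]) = -55.0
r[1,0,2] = -87.0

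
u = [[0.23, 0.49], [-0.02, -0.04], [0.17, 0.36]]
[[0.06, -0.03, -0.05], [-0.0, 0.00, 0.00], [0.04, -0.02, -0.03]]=u@[[0.06, -0.03, -0.05], [0.09, -0.05, -0.07]]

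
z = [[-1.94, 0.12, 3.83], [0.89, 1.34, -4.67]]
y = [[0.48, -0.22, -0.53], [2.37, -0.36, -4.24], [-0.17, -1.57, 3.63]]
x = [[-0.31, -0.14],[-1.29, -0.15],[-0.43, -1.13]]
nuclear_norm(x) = 2.47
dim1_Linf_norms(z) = [3.83, 4.67]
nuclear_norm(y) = 8.02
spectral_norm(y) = 5.99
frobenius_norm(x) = 1.81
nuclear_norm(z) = 7.73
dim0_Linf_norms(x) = [1.29, 1.13]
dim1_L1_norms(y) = [1.23, 6.97, 5.37]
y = x @ z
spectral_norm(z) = 6.41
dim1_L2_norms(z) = [4.29, 4.94]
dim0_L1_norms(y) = [3.02, 2.15, 8.4]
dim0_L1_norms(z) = [2.83, 1.46, 8.5]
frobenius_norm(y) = 6.32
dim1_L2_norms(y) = [0.75, 4.87, 3.96]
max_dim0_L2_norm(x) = 1.39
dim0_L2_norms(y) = [2.42, 1.63, 5.61]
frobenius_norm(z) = 6.55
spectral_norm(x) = 1.56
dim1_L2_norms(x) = [0.34, 1.3, 1.21]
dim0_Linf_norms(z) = [1.94, 1.34, 4.67]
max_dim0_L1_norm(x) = 2.03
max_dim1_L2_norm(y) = 4.87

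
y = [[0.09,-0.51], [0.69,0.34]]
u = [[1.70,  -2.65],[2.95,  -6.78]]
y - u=[[-1.61,2.14], [-2.26,7.12]]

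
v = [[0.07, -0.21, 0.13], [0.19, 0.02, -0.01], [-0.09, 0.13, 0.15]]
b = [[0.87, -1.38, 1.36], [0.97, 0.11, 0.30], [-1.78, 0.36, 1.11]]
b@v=[[-0.32, -0.03, 0.33],[0.06, -0.16, 0.17],[-0.16, 0.53, -0.07]]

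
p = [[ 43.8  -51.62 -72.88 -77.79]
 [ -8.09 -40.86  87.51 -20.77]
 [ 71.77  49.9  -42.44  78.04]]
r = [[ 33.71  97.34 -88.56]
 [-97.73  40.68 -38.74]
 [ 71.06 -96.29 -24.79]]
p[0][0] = 43.8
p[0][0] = 43.8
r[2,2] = -24.79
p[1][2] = 87.51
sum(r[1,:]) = -95.79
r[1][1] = 40.68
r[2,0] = 71.06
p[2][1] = 49.9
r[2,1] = -96.29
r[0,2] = -88.56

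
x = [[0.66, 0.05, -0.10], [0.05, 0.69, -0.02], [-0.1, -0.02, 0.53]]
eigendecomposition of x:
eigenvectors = [[0.48, -0.69, -0.54], [-0.03, -0.62, 0.78], [0.88, 0.36, 0.32]]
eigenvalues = [0.48, 0.76, 0.65]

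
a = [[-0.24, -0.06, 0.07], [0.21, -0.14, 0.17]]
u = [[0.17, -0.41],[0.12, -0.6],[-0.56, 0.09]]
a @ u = [[-0.09, 0.14],[-0.08, 0.01]]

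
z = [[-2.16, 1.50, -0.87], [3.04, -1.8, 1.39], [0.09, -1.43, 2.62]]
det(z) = -2.23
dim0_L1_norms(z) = [5.29, 4.73, 4.88]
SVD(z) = [[-0.53, 0.26, 0.80],[0.73, -0.34, 0.59],[0.43, 0.9, -0.01]] @ diag([5.0798005815409875, 2.272014570954183, 0.19281037614125077]) @ [[0.67, -0.54, 0.51], [-0.66, -0.13, 0.74], [0.33, 0.83, 0.44]]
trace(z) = -1.34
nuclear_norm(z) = 7.54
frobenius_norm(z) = 5.57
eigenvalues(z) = [-3.83, 0.26, 2.23]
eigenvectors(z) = [[0.60,  -0.33,  -0.1],[-0.78,  -0.81,  0.25],[-0.18,  -0.48,  0.96]]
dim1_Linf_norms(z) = [2.16, 3.04, 2.62]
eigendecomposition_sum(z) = [[-2.33, 1.3, -0.59], [3.01, -1.68, 0.77], [0.7, -0.39, 0.18]] + [[0.09,0.07,-0.01], [0.23,0.18,-0.02], [0.13,0.11,-0.01]] + [[0.08,0.12,-0.27],[-0.2,-0.3,0.65],[-0.74,-1.15,2.46]]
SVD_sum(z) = [[-1.81, 1.45, -1.38], [2.5, -1.99, 1.9], [1.46, -1.16, 1.11]] + [[-0.40, -0.08, 0.44], [0.51, 0.1, -0.56], [-1.36, -0.27, 1.51]] + [[0.05,0.13,0.07], [0.04,0.10,0.05], [-0.00,-0.00,-0.00]]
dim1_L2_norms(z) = [2.77, 3.8, 2.99]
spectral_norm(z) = 5.08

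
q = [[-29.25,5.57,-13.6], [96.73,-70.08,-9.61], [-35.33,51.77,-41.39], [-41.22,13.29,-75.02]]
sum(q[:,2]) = -139.62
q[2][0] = -35.33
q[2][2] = -41.39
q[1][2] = -9.61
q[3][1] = 13.29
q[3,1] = 13.29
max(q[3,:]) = 13.29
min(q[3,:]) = -75.02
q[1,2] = -9.61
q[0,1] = 5.57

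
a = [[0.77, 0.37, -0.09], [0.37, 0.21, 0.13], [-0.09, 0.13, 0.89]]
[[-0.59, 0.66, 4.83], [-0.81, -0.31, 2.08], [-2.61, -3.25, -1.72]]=a @ [[-1.07, 0.28, 3.63], [-0.11, 0.31, 4.95], [-3.02, -3.67, -2.29]]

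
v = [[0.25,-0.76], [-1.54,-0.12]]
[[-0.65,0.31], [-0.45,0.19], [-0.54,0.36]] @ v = [[-0.64, 0.46], [-0.41, 0.32], [-0.69, 0.37]]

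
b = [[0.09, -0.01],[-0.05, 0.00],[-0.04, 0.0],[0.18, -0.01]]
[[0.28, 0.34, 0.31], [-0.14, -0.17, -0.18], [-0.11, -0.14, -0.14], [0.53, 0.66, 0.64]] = b@[[2.72, 3.45, 3.56], [-3.96, -3.44, 0.56]]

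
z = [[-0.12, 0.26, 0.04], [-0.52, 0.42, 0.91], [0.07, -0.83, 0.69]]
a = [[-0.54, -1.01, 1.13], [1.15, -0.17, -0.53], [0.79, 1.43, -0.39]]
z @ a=[[0.4,  0.13,  -0.29], [1.48,  1.76,  -1.17], [-0.45,  1.06,  0.25]]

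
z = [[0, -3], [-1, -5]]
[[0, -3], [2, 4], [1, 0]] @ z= [[3, 15], [-4, -26], [0, -3]]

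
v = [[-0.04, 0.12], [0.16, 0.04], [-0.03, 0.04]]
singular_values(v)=[0.17, 0.13]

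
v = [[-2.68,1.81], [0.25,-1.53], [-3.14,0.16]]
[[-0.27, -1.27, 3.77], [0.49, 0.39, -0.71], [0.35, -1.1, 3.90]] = v @ [[-0.13, 0.34, -1.23], [-0.34, -0.20, 0.26]]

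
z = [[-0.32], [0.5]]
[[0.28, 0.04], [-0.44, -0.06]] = z @ [[-0.89, -0.13]]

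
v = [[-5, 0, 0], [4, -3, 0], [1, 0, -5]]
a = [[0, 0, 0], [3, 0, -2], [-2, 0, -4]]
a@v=[[0, 0, 0], [-17, 0, 10], [6, 0, 20]]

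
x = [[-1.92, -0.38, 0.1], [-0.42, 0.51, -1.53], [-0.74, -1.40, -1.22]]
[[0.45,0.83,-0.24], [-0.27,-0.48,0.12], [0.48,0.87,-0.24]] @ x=[[-1.03, 0.59, -0.93], [0.63, -0.31, 0.56], [-1.11, 0.60, -0.99]]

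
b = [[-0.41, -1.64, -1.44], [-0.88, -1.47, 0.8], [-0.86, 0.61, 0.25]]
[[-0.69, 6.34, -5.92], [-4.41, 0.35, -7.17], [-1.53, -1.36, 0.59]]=b @ [[2.13, -0.25, 1.72],[1.02, -1.51, 3.59],[-1.29, -2.61, -0.47]]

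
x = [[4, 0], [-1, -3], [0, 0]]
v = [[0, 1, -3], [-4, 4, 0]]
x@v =[[0, 4, -12], [12, -13, 3], [0, 0, 0]]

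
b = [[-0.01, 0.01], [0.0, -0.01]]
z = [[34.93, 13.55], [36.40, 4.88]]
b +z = [[34.92, 13.56], [36.40, 4.87]]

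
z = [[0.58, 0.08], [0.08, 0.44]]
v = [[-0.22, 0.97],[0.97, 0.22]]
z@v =[[-0.05, 0.58], [0.41, 0.17]]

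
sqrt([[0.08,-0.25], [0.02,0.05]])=[[0.31, -0.44], [0.04, 0.26]]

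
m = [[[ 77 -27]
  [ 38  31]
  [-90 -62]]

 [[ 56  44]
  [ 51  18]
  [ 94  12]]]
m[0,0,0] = 77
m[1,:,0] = [56, 51, 94]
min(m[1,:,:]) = 12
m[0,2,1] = -62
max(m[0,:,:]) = 77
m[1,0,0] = 56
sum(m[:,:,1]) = 16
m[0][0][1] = -27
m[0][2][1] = -62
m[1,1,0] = 51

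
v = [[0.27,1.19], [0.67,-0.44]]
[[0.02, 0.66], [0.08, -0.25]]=v @ [[0.11, -0.01], [-0.01, 0.56]]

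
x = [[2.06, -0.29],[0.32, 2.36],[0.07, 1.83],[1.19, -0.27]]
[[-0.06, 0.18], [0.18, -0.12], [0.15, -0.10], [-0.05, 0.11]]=x@[[-0.02, 0.08], [0.08, -0.06]]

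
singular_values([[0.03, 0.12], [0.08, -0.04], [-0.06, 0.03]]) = [0.13, 0.1]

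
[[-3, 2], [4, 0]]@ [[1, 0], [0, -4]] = [[-3, -8], [4, 0]]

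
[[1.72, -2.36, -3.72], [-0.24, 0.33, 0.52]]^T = [[1.72,  -0.24], [-2.36,  0.33], [-3.72,  0.52]]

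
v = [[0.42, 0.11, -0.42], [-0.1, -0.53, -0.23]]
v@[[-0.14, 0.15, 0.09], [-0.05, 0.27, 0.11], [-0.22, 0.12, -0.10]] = [[0.03, 0.04, 0.09],[0.09, -0.19, -0.04]]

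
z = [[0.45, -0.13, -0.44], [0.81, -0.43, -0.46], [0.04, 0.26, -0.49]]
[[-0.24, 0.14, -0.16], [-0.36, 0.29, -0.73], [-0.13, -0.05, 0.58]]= z @ [[-0.13, 0.53, -0.96],  [0.21, 0.11, 0.78],  [0.36, 0.20, -0.84]]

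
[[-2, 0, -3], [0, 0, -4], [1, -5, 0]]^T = [[-2, 0, 1], [0, 0, -5], [-3, -4, 0]]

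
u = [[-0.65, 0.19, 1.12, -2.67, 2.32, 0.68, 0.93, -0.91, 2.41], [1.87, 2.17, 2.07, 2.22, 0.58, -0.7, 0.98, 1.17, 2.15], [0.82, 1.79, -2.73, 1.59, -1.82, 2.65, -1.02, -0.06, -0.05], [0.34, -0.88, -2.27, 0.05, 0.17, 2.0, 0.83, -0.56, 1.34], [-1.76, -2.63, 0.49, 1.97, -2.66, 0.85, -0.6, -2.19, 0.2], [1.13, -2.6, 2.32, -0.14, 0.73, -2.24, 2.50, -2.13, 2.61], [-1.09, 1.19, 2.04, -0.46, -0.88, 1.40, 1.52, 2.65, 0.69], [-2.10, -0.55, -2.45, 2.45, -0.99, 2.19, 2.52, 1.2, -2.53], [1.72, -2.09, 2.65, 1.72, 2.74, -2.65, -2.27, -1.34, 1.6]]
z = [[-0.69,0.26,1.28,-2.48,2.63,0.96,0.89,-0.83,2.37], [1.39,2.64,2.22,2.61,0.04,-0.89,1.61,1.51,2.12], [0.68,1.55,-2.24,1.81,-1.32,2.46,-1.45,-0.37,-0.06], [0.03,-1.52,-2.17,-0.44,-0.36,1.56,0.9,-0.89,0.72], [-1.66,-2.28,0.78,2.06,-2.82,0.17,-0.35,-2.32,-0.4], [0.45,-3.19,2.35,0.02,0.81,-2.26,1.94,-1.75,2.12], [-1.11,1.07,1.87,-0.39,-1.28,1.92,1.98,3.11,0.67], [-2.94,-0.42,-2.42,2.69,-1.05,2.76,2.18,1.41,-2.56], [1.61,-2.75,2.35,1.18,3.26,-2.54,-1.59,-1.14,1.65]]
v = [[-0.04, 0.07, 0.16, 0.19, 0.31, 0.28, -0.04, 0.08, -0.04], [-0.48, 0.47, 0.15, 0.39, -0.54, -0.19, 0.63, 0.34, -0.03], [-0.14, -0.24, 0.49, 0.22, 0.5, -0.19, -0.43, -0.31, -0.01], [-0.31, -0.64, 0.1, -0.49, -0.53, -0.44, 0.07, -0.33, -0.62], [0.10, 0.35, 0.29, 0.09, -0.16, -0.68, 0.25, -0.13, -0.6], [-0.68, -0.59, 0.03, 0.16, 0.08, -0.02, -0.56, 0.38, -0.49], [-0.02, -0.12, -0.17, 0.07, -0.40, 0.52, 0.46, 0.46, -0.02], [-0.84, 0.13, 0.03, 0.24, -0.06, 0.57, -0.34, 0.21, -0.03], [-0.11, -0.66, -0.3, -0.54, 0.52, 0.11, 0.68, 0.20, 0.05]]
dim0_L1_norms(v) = [2.72, 3.27, 1.72, 2.39, 3.1, 3.0, 3.46, 2.44, 1.89]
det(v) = 0.00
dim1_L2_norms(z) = [4.82, 5.55, 4.6, 3.45, 5.14, 5.74, 5.04, 6.63, 6.38]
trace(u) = -1.74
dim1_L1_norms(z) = [12.39, 15.03, 11.94, 8.59, 12.84, 14.89, 13.4, 18.43, 18.07]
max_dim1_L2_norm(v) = 1.31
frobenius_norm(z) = 16.02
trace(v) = 0.97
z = v + u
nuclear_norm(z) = 40.66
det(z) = -29838.81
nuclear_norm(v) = 8.35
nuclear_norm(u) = 39.86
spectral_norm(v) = 1.61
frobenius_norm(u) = 15.71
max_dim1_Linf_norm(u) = 2.74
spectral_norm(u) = 10.16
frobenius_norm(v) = 3.30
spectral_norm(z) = 10.21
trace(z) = -0.77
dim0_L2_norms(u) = [4.2, 5.34, 6.4, 5.26, 5.09, 5.61, 4.9, 4.7, 5.34]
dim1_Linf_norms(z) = [2.63, 2.64, 2.46, 2.17, 2.82, 3.19, 3.11, 2.94, 3.26]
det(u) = -31992.20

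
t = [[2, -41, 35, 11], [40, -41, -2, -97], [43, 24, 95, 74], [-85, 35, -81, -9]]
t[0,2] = 35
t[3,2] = -81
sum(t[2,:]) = 236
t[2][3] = 74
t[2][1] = 24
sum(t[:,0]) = 0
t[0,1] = -41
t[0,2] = 35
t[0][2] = 35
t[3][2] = -81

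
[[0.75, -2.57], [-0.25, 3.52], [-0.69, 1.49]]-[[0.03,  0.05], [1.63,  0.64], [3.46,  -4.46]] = [[0.72, -2.62], [-1.88, 2.88], [-4.15, 5.95]]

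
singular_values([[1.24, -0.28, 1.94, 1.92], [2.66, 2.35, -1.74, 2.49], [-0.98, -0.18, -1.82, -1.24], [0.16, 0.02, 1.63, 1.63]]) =[5.1, 3.93, 0.68, 0.44]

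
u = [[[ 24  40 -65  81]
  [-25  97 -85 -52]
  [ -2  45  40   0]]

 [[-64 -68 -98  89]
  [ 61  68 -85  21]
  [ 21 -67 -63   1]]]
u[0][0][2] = -65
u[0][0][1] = 40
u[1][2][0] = 21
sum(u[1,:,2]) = -246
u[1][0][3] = 89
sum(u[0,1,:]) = -65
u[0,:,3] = [81, -52, 0]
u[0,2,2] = 40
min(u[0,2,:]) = -2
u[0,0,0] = 24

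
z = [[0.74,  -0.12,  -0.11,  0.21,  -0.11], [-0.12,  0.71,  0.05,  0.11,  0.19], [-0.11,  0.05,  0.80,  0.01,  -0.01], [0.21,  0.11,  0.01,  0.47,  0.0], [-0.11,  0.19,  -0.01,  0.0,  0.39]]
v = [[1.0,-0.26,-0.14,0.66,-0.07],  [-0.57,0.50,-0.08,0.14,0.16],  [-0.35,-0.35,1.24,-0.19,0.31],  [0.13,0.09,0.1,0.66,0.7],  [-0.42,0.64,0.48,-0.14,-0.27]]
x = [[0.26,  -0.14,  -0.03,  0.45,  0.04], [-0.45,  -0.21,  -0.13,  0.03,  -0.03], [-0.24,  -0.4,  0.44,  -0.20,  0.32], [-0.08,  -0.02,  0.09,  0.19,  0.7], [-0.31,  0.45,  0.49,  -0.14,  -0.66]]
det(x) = 0.08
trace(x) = 0.02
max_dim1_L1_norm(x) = 2.05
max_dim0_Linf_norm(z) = 0.8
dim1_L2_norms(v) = [1.24, 0.79, 1.38, 0.98, 0.95]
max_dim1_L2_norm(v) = 1.38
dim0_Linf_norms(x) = [0.45, 0.45, 0.49, 0.45, 0.7]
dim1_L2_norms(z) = [0.79, 0.75, 0.81, 0.53, 0.45]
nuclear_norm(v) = 4.73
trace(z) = 3.11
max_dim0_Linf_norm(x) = 0.7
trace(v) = 3.13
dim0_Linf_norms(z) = [0.74, 0.71, 0.8, 0.47, 0.39]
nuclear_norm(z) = 3.11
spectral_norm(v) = 1.70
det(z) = 0.05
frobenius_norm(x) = 1.63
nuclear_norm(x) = 3.32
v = x + z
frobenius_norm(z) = 1.53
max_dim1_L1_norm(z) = 1.29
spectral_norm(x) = 1.16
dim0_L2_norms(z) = [0.79, 0.75, 0.81, 0.53, 0.45]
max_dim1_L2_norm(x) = 1.0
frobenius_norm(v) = 2.44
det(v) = 0.15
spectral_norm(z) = 1.00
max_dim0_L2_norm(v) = 1.34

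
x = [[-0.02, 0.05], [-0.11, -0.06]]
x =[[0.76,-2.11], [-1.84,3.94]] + [[-0.78, 2.16], [1.73, -4.00]]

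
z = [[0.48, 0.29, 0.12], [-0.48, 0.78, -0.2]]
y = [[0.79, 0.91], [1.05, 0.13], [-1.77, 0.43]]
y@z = [[-0.06, 0.94, -0.09],[0.44, 0.41, 0.10],[-1.06, -0.18, -0.30]]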